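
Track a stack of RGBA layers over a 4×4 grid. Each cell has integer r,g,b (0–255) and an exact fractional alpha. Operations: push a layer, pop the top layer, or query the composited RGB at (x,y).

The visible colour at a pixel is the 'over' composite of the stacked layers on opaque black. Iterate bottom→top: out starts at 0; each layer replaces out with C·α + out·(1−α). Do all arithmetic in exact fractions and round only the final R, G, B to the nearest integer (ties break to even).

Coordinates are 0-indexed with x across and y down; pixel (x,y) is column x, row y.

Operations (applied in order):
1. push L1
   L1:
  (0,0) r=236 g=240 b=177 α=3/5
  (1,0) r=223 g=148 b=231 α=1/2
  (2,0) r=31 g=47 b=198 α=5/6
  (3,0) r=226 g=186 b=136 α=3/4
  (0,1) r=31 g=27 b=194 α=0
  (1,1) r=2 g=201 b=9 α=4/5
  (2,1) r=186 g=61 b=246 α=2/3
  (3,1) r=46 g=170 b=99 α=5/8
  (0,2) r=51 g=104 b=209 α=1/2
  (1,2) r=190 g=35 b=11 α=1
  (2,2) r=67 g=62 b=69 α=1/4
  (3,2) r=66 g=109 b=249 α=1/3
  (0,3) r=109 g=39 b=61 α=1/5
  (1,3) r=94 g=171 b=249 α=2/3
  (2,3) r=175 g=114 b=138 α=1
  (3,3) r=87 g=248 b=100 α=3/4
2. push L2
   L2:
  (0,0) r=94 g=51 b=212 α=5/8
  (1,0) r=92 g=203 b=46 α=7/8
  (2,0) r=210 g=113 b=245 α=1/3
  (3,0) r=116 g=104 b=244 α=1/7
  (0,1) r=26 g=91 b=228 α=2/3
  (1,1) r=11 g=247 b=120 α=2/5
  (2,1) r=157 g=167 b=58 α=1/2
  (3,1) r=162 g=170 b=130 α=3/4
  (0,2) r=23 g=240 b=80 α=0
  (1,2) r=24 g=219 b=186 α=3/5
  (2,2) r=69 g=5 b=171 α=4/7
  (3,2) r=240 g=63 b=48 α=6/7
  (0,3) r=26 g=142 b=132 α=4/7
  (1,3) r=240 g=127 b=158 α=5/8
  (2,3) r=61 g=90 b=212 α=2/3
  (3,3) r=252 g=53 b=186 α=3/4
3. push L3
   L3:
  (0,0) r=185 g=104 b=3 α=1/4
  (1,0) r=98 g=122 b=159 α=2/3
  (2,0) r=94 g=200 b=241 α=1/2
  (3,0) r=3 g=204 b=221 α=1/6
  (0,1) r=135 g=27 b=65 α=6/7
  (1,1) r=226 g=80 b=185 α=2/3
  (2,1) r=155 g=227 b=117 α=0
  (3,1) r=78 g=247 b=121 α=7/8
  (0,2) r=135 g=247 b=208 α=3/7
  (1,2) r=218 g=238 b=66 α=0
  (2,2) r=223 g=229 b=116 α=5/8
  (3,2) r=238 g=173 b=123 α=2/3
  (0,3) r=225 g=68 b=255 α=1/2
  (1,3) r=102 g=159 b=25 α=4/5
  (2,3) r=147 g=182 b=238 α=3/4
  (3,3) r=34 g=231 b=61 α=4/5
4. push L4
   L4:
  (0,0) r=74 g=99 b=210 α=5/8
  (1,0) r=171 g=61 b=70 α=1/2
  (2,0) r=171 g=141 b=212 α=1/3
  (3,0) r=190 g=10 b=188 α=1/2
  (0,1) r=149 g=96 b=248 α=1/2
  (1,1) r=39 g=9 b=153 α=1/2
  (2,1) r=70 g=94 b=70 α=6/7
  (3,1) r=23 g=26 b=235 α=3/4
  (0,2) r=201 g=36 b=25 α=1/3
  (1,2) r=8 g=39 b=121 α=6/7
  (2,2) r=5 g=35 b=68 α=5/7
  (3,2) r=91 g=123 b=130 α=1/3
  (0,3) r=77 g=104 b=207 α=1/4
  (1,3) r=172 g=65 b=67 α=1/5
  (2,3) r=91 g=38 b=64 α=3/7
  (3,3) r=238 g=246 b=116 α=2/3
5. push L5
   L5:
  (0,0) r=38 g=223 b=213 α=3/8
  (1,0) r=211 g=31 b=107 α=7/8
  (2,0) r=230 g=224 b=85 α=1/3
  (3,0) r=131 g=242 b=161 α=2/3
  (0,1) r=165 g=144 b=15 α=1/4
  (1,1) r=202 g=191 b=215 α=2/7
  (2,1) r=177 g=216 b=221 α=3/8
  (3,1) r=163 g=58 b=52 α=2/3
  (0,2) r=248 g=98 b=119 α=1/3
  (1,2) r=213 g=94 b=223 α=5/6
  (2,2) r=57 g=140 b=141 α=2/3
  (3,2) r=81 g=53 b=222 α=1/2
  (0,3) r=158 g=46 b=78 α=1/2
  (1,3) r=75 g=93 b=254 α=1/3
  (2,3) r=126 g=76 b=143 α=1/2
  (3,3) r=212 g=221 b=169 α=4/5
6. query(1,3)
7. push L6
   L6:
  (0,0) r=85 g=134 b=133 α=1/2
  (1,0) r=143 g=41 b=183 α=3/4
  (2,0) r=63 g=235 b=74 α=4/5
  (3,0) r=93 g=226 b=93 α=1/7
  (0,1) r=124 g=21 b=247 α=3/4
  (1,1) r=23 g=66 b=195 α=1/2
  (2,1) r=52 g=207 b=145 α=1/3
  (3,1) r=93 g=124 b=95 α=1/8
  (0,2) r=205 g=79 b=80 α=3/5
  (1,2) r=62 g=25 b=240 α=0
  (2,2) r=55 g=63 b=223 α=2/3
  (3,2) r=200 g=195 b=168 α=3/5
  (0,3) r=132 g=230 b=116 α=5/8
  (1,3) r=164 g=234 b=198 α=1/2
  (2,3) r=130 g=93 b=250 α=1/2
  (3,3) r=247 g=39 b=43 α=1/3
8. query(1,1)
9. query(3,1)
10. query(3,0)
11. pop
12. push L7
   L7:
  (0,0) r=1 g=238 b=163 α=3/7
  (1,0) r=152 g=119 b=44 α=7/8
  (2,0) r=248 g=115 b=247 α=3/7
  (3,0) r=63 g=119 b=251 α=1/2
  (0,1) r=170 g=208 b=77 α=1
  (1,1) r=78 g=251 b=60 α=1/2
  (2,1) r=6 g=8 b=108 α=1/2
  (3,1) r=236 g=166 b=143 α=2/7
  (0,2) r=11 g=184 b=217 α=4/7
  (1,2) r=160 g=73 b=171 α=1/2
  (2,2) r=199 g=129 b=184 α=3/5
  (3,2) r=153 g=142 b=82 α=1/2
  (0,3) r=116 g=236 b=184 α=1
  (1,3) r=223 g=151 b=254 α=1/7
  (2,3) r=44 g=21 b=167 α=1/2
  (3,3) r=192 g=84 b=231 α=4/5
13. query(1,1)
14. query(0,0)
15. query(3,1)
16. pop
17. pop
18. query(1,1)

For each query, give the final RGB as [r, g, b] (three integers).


at x=1,y=3 over L1,L2,L3,L4,L5:
after L1 α=2/3: [188/3, 114, 166]
after L2 α=5/8: [347/2, 977/8, 161]
after L3 α=4/5: [1163/10, 1213/8, 261/5]
after L4 α=1/5: [3186/25, 1343/10, 1379/25]
after L5 α=1/3: [2749/25, 1808/15, 3036/25]
rounded: [110, 121, 121]

(1,1) stack=L1,L2,L3,L4,L5,L6; from [0,0,0]:
L1 α=4/5: [8/5, 804/5, 36/5]
L2 α=2/5: [134/25, 4882/25, 1308/25]
L3 α=2/3: [11434/75, 8882/75, 10558/75]
L4 α=1/2: [14359/150, 9557/150, 22033/150]
L5 α=2/7: [26479/210, 21017/210, 34933/210]
L6 α=1/2: [31309/420, 34877/420, 75883/420]
→ [75, 83, 181]

query (3,1) [L1,L2,L3,L4,L5,L6] — begin 0,0,0
L1 α=5/8: [115/4, 425/4, 495/8]
L2 α=3/4: [2059/16, 2465/16, 3615/32]
L3 α=7/8: [10795/128, 30129/128, 30719/256]
L4 α=3/4: [19627/512, 40113/512, 211199/1024]
L5 α=2/3: [186539/1536, 99505/1536, 317695/3072]
L6 α=1/8: [1448621/12288, 886999/12288, 2515705/24576]
rounded: [118, 72, 102]

query (3,0) [L1,L2,L3,L4,L5,L6] — begin 0,0,0
+L1 (α=3/4) → [339/2, 279/2, 102]
+L2 (α=1/7) → [1133/7, 941/7, 856/7]
+L3 (α=1/6) → [2843/21, 6133/42, 5827/42]
+L4 (α=1/2) → [6833/42, 6553/84, 13723/84]
+L5 (α=2/3) → [17837/126, 47209/252, 40771/252]
+L6 (α=1/7) → [19790/147, 56701/294, 44677/294]
rounded: [135, 193, 152]

(1,1) stack=L1,L2,L3,L4,L5,L7; from [0,0,0]:
L1 α=4/5: [8/5, 804/5, 36/5]
L2 α=2/5: [134/25, 4882/25, 1308/25]
L3 α=2/3: [11434/75, 8882/75, 10558/75]
L4 α=1/2: [14359/150, 9557/150, 22033/150]
L5 α=2/7: [26479/210, 21017/210, 34933/210]
L7 α=1/2: [42859/420, 73727/420, 47533/420]
→ [102, 176, 113]

at x=0,y=0 over L1,L2,L3,L4,L5,L7:
+L1 (α=3/5) → [708/5, 144, 531/5]
+L2 (α=5/8) → [2237/20, 687/8, 6893/40]
+L3 (α=1/4) → [10411/80, 2893/32, 20799/160]
+L4 (α=5/8) → [60833/640, 24519/256, 230397/1280]
+L5 (α=3/8) → [75425/1024, 293859/2048, 393981/2048]
+L7 (α=3/7) → [76193/1792, 659427/3584, 644349/3584]
→ [43, 184, 180]

(3,1) stack=L1,L2,L3,L4,L5,L7; from [0,0,0]:
L1 α=5/8: [115/4, 425/4, 495/8]
L2 α=3/4: [2059/16, 2465/16, 3615/32]
L3 α=7/8: [10795/128, 30129/128, 30719/256]
L4 α=3/4: [19627/512, 40113/512, 211199/1024]
L5 α=2/3: [186539/1536, 99505/1536, 317695/3072]
L7 α=2/7: [1657687/10752, 1007477/10752, 2467067/21504]
= [154, 94, 115]

(1,1) stack=L1,L2,L3,L4; from [0,0,0]:
after L1 α=4/5: [8/5, 804/5, 36/5]
after L2 α=2/5: [134/25, 4882/25, 1308/25]
after L3 α=2/3: [11434/75, 8882/75, 10558/75]
after L4 α=1/2: [14359/150, 9557/150, 22033/150]
→ [96, 64, 147]


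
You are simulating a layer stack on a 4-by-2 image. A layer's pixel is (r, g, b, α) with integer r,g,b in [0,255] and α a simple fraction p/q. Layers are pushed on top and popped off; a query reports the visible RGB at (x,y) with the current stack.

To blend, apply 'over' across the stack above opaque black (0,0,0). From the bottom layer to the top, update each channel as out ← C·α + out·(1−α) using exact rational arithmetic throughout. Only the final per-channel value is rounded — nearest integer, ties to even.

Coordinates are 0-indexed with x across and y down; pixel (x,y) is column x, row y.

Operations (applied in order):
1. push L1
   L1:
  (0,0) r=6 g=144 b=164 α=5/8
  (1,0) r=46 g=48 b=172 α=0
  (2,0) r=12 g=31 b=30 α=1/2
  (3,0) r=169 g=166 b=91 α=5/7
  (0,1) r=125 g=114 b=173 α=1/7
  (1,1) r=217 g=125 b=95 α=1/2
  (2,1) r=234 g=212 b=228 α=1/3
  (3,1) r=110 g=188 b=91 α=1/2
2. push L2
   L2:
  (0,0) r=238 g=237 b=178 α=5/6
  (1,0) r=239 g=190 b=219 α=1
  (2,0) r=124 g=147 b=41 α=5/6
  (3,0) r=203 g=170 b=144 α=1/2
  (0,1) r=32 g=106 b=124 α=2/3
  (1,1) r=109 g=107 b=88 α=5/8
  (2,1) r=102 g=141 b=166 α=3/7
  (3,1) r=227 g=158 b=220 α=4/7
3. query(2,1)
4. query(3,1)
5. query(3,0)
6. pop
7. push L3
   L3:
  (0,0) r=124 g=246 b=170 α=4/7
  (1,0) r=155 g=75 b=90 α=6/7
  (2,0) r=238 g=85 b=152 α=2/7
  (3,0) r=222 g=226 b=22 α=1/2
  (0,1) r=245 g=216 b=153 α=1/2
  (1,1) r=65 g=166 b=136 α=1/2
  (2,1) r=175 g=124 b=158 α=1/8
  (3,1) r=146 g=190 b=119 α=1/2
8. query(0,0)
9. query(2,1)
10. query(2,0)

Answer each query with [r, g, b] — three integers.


query (2,1) [L1,L2] — begin 0,0,0
after L1 α=1/3: [78, 212/3, 76]
after L2 α=3/7: [618/7, 2117/21, 802/7]
→ [88, 101, 115]

at x=3,y=1 over L1,L2:
L1 α=1/2: [55, 94, 91/2]
L2 α=4/7: [1073/7, 914/7, 2033/14]
rounded: [153, 131, 145]

(3,0) stack=L1,L2; from [0,0,0]:
L1 α=5/7: [845/7, 830/7, 65]
L2 α=1/2: [1133/7, 1010/7, 209/2]
rounded: [162, 144, 104]

at x=0,y=0 over L1,L3:
L1 α=5/8: [15/4, 90, 205/2]
L3 α=4/7: [2029/28, 1254/7, 1975/14]
= [72, 179, 141]

at x=2,y=1 over L1,L3:
after L1 α=1/3: [78, 212/3, 76]
after L3 α=1/8: [721/8, 232/3, 345/4]
→ [90, 77, 86]

(2,0) stack=L1,L3; from [0,0,0]:
after L1 α=1/2: [6, 31/2, 15]
after L3 α=2/7: [506/7, 495/14, 379/7]
→ [72, 35, 54]


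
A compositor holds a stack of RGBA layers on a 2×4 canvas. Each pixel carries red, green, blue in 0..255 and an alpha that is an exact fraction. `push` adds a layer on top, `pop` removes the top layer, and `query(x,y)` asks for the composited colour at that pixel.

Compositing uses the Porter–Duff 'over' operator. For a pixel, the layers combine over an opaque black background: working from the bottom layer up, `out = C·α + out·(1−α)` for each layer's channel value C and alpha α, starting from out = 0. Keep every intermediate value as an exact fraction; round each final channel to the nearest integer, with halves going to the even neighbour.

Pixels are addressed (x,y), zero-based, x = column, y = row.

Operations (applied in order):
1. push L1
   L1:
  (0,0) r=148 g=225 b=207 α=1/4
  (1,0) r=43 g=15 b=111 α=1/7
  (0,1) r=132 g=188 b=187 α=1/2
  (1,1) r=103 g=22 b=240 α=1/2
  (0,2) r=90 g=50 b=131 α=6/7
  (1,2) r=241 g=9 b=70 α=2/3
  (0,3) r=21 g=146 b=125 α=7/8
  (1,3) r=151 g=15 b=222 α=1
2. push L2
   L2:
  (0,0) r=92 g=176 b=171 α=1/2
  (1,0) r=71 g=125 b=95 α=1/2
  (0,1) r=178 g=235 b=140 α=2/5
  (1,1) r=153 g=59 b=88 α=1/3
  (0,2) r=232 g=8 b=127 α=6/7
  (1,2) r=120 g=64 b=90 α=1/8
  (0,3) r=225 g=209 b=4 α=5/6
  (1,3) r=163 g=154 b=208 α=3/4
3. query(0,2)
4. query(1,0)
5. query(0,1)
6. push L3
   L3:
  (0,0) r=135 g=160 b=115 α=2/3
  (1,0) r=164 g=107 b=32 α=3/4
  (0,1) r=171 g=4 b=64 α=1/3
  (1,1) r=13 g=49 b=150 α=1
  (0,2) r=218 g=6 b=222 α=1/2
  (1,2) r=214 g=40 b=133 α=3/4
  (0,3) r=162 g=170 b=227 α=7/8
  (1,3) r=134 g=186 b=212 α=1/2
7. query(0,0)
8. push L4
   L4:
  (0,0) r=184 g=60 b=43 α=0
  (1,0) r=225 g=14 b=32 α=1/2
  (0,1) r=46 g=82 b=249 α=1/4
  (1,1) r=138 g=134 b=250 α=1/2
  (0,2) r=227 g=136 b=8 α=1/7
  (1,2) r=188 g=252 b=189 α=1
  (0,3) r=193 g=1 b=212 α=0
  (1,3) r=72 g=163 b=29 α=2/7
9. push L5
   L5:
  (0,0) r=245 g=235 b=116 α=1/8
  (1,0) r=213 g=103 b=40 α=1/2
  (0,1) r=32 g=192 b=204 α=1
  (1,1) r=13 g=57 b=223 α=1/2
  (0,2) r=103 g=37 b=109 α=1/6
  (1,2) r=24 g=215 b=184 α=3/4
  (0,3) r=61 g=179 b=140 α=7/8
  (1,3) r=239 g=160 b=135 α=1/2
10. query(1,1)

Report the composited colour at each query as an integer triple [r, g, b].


query (0,2) [L1,L2] — begin 0,0,0
+L1 (α=6/7) → [540/7, 300/7, 786/7]
+L2 (α=6/7) → [10284/49, 636/49, 6120/49]
= [210, 13, 125]

query (1,0) [L1,L2] — begin 0,0,0
after L1 α=1/7: [43/7, 15/7, 111/7]
after L2 α=1/2: [270/7, 445/7, 388/7]
rounded: [39, 64, 55]

query (0,1) [L1,L2] — begin 0,0,0
L1 α=1/2: [66, 94, 187/2]
L2 α=2/5: [554/5, 752/5, 1121/10]
→ [111, 150, 112]

query (0,0) [L1,L2,L3] — begin 0,0,0
after L1 α=1/4: [37, 225/4, 207/4]
after L2 α=1/2: [129/2, 929/8, 891/8]
after L3 α=2/3: [223/2, 1163/8, 2731/24]
= [112, 145, 114]

at x=1,y=1 over L1,L2,L3,L4,L5:
L1 α=1/2: [103/2, 11, 120]
L2 α=1/3: [256/3, 27, 328/3]
L3 α=1: [13, 49, 150]
L4 α=1/2: [151/2, 183/2, 200]
L5 α=1/2: [177/4, 297/4, 423/2]
= [44, 74, 212]


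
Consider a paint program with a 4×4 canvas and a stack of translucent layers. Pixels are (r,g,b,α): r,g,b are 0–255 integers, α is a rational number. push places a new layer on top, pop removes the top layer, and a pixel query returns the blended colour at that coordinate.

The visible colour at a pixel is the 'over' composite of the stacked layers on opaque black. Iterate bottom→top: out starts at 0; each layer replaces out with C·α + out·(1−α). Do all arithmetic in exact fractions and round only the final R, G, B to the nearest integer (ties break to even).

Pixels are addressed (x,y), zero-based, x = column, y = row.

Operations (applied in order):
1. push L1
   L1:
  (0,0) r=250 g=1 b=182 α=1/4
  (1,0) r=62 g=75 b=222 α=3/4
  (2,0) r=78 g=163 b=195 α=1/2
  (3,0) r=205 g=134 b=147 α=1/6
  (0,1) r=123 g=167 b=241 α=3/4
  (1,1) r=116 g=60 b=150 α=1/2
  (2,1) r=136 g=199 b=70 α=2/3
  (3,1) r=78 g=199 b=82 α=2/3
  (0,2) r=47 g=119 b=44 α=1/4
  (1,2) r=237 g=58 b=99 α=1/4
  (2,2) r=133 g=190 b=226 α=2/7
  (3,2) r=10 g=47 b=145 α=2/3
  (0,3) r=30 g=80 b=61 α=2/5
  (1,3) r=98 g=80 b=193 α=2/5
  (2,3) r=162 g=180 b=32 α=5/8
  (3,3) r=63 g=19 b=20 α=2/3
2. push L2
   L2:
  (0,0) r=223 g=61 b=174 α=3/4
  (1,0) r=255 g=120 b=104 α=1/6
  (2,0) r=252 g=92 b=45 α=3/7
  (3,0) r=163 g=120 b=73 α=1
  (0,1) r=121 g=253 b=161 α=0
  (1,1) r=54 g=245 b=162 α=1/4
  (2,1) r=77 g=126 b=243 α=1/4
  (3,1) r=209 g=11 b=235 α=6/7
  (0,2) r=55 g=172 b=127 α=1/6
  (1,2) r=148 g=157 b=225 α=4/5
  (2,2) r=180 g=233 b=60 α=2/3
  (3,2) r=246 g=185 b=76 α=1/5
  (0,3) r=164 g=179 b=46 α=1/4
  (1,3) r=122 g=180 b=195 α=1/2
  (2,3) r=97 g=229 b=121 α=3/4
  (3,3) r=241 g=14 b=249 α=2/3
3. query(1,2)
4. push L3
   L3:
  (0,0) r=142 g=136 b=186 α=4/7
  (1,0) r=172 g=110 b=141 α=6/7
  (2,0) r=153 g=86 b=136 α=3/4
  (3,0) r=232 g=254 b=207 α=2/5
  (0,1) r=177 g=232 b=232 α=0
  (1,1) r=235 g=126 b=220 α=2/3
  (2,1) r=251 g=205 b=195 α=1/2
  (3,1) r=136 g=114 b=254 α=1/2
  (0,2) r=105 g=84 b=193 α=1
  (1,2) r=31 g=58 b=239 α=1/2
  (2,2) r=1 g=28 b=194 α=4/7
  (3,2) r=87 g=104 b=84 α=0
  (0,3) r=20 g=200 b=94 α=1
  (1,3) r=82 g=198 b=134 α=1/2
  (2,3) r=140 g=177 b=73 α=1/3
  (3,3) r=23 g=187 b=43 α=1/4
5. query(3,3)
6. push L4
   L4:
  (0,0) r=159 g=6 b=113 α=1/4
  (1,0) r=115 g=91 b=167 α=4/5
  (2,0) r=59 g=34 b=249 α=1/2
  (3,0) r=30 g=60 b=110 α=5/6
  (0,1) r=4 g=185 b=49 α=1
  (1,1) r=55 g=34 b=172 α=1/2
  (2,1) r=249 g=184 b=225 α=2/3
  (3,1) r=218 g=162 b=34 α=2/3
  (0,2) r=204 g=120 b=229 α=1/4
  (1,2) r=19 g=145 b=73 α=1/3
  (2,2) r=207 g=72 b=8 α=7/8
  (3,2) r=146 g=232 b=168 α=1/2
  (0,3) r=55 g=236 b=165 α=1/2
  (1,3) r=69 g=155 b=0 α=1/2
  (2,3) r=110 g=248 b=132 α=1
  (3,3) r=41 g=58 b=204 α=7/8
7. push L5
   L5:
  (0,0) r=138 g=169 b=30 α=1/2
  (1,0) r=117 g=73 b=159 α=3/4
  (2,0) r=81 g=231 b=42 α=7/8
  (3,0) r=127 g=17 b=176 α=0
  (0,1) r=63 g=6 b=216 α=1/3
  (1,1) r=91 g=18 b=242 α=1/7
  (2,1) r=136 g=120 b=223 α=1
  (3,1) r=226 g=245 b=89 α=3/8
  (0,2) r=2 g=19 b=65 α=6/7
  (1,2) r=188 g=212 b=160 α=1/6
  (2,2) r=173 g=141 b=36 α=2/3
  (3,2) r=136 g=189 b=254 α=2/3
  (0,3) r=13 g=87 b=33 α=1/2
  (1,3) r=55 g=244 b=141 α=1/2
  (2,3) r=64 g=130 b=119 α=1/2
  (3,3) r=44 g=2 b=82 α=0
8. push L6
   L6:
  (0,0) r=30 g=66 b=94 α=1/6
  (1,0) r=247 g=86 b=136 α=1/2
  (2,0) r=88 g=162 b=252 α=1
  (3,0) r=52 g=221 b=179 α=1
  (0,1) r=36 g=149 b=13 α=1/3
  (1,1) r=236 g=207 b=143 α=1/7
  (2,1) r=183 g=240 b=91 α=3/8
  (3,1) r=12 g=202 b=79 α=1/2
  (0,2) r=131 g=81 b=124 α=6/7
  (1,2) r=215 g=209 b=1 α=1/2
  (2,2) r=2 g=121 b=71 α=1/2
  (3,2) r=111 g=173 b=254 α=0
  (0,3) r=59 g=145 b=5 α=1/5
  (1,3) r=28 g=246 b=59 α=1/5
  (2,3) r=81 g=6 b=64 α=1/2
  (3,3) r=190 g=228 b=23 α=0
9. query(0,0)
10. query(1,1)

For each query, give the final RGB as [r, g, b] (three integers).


at x=1,y=2 over L1,L2:
+L1 (α=1/4) → [237/4, 29/2, 99/4]
+L2 (α=4/5) → [521/4, 257/2, 3699/20]
→ [130, 128, 185]

(3,3) stack=L1,L2,L3; from [0,0,0]:
+L1 (α=2/3) → [42, 38/3, 40/3]
+L2 (α=2/3) → [524/3, 122/9, 1534/9]
+L3 (α=1/4) → [547/4, 683/12, 1663/12]
→ [137, 57, 139]

(0,0) stack=L1,L2,L3,L4,L5,L6; from [0,0,0]:
after L1 α=1/4: [125/2, 1/4, 91/2]
after L2 α=3/4: [1463/8, 733/16, 1135/8]
after L3 α=4/7: [8933/56, 10903/112, 9357/56]
after L4 α=1/4: [35703/224, 33381/448, 34399/224]
after L5 α=1/2: [66615/448, 109093/896, 41119/448]
after L6 α=1/6: [115505/896, 604601/5376, 82569/896]
= [129, 112, 92]

query (1,1) [L1,L2,L3,L4,L5,L6] — begin 0,0,0
L1 α=1/2: [58, 30, 75]
L2 α=1/4: [57, 335/4, 387/4]
L3 α=2/3: [527/3, 1343/12, 2147/12]
L4 α=1/2: [346/3, 1751/24, 4211/24]
L5 α=1/7: [783/7, 1823/28, 5179/28]
L6 α=1/7: [6350/49, 8367/98, 17539/98]
= [130, 85, 179]


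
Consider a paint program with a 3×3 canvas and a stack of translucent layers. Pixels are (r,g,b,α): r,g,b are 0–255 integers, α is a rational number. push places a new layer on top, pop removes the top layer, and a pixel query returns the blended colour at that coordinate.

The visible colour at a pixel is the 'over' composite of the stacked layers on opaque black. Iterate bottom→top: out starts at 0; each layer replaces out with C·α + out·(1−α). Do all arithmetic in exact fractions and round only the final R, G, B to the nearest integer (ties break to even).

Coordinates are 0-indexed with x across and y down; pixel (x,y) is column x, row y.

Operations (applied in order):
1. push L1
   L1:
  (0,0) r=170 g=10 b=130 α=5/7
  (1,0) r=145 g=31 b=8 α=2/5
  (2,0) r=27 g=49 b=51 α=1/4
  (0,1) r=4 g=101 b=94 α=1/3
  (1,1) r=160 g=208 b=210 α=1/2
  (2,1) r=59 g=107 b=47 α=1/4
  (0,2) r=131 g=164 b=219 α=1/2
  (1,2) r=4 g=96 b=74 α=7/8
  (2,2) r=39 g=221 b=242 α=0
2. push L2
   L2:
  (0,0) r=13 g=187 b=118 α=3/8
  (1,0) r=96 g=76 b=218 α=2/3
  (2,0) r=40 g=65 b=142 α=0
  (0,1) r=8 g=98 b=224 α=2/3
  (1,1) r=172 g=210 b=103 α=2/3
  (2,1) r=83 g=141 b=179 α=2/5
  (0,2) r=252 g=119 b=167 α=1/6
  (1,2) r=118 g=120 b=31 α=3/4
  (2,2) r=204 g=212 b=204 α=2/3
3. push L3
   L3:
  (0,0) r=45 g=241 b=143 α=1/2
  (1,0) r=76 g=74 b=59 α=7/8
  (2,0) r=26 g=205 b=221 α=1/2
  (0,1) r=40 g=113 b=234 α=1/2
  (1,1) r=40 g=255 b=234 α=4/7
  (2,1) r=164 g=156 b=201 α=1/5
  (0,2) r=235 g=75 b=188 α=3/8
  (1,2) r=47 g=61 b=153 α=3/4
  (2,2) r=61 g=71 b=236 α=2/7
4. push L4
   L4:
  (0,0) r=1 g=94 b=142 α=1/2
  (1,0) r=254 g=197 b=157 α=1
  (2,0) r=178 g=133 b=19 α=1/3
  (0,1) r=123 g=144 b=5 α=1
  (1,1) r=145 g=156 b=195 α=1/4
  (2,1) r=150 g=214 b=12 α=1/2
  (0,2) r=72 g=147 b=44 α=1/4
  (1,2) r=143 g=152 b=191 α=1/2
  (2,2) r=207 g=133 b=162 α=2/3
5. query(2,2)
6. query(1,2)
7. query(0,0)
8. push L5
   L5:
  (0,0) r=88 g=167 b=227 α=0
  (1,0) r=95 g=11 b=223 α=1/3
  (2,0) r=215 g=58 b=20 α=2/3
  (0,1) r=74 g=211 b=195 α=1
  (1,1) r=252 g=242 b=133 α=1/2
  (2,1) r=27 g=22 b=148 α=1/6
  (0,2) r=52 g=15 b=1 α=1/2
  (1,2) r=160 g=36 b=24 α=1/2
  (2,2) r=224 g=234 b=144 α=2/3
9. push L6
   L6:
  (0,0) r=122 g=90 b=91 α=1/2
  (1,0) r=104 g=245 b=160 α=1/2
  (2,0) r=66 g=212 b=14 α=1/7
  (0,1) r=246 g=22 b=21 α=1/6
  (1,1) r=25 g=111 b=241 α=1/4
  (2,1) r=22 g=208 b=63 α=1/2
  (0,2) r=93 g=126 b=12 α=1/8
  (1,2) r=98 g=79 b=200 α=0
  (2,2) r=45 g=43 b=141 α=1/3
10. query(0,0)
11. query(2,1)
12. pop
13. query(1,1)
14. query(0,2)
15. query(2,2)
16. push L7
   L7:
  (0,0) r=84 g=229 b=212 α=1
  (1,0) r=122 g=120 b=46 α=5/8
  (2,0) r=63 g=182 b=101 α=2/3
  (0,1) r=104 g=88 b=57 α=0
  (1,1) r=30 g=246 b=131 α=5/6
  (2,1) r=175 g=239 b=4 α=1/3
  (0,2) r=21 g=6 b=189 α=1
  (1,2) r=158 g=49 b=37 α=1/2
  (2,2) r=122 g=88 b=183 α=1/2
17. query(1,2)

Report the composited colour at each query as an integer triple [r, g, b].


at x=2,y=2 over L1,L2,L3,L4:
after L1 α=0: [0, 0, 0]
after L2 α=2/3: [136, 424/3, 136]
after L3 α=2/7: [802/7, 2546/21, 1152/7]
after L4 α=2/3: [3700/21, 8132/63, 1140/7]
→ [176, 129, 163]

at x=1,y=2 over L1,L2,L3,L4:
+L1 (α=7/8) → [7/2, 84, 259/4]
+L2 (α=3/4) → [715/8, 111, 631/16]
+L3 (α=3/4) → [1843/32, 147/2, 7975/64]
+L4 (α=1/2) → [6419/64, 451/4, 20199/128]
= [100, 113, 158]

at x=0,y=0 over L1,L2,L3,L4:
after L1 α=5/7: [850/7, 50/7, 650/7]
after L2 α=3/8: [4523/56, 4177/56, 716/7]
after L3 α=1/2: [7043/112, 17673/112, 1717/14]
after L4 α=1/2: [7155/224, 28201/224, 3705/28]
= [32, 126, 132]

(0,0) stack=L1,L2,L3,L4,L5,L6; from [0,0,0]:
after L1 α=5/7: [850/7, 50/7, 650/7]
after L2 α=3/8: [4523/56, 4177/56, 716/7]
after L3 α=1/2: [7043/112, 17673/112, 1717/14]
after L4 α=1/2: [7155/224, 28201/224, 3705/28]
after L5 α=0: [7155/224, 28201/224, 3705/28]
after L6 α=1/2: [34483/448, 48361/448, 6253/56]
→ [77, 108, 112]

at x=2,y=1 over L1,L2,L3,L4,L5,L6:
L1 α=1/4: [59/4, 107/4, 47/4]
L2 α=2/5: [841/20, 1449/20, 1573/20]
L3 α=1/5: [1661/25, 2229/25, 2578/25]
L4 α=1/2: [5411/50, 7579/50, 1439/25]
L5 α=1/6: [5681/60, 7799/60, 2179/30]
L6 α=1/2: [7001/120, 20279/120, 4069/60]
= [58, 169, 68]

query (1,1) [L1,L2,L3,L4,L5] — begin 0,0,0
+L1 (α=1/2) → [80, 104, 105]
+L2 (α=2/3) → [424/3, 524/3, 311/3]
+L3 (α=4/7) → [584/7, 1544/7, 1247/7]
+L4 (α=1/4) → [2767/28, 1431/7, 2553/14]
+L5 (α=1/2) → [9823/56, 3125/14, 4415/28]
→ [175, 223, 158]

at x=0,y=2 over L1,L2,L3,L4,L5:
after L1 α=1/2: [131/2, 82, 219/2]
after L2 α=1/6: [1159/12, 529/6, 1429/12]
after L3 α=3/8: [14255/96, 3995/48, 13913/96]
after L4 α=1/4: [16559/128, 6347/64, 15321/128]
after L5 α=1/2: [23215/256, 7307/128, 15449/256]
rounded: [91, 57, 60]

query (2,2) [L1,L2,L3,L4,L5] — begin 0,0,0
+L1 (α=0) → [0, 0, 0]
+L2 (α=2/3) → [136, 424/3, 136]
+L3 (α=2/7) → [802/7, 2546/21, 1152/7]
+L4 (α=2/3) → [3700/21, 8132/63, 1140/7]
+L5 (α=2/3) → [13108/63, 37616/189, 1052/7]
rounded: [208, 199, 150]

(1,2) stack=L1,L2,L3,L4,L5,L7; from [0,0,0]:
L1 α=7/8: [7/2, 84, 259/4]
L2 α=3/4: [715/8, 111, 631/16]
L3 α=3/4: [1843/32, 147/2, 7975/64]
L4 α=1/2: [6419/64, 451/4, 20199/128]
L5 α=1/2: [16659/128, 595/8, 23271/256]
L7 α=1/2: [36883/256, 987/16, 32743/512]
= [144, 62, 64]


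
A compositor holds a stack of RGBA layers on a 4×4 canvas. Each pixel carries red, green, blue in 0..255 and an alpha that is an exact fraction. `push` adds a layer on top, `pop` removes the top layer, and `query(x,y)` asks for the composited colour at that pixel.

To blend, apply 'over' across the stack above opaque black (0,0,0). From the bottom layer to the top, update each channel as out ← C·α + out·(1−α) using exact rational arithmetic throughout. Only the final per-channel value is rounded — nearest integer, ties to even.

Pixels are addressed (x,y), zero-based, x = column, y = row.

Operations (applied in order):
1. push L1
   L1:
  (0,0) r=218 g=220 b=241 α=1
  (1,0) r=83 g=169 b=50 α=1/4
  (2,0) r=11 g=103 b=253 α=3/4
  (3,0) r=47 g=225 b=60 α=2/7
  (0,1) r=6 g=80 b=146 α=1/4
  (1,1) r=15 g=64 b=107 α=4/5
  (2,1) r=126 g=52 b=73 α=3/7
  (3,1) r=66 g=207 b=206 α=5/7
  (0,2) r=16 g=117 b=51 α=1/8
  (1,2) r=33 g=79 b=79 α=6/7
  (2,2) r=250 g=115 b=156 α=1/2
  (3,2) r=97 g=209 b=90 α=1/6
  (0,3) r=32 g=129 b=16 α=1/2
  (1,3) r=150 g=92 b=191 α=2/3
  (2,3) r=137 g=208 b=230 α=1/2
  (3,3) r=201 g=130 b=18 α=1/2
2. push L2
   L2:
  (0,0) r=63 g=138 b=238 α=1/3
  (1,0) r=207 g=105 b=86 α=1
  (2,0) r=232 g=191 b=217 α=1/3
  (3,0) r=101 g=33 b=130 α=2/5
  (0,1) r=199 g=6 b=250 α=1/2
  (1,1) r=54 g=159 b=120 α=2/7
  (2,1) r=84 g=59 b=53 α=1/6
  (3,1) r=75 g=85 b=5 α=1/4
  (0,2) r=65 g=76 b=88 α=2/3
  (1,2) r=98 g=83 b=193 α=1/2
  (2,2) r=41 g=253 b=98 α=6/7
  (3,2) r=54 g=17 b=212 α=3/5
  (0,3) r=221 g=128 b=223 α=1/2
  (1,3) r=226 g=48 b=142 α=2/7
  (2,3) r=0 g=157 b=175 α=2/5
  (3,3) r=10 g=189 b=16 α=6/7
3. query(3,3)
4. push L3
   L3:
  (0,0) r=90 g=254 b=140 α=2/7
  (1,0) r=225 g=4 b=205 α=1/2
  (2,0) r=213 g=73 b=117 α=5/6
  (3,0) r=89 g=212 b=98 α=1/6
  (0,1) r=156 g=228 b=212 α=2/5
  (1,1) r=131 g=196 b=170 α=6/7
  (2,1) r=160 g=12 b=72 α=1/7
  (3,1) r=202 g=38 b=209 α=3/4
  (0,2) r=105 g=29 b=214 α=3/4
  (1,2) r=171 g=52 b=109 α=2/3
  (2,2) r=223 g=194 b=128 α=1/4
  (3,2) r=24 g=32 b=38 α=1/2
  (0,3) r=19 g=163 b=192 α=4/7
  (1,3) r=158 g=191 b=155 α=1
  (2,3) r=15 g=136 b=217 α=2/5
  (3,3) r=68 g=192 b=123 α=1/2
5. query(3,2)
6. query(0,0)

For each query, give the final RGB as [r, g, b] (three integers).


query (3,3) [L1,L2] — begin 0,0,0
+L1 (α=1/2) → [201/2, 65, 9]
+L2 (α=6/7) → [321/14, 1199/7, 15]
→ [23, 171, 15]

query (3,2) [L1,L2,L3] — begin 0,0,0
+L1 (α=1/6) → [97/6, 209/6, 15]
+L2 (α=3/5) → [583/15, 362/15, 666/5]
+L3 (α=1/2) → [943/30, 421/15, 428/5]
→ [31, 28, 86]

at x=0,y=0 over L1,L2,L3:
after L1 α=1: [218, 220, 241]
after L2 α=1/3: [499/3, 578/3, 240]
after L3 α=2/7: [3035/21, 4414/21, 1480/7]
rounded: [145, 210, 211]


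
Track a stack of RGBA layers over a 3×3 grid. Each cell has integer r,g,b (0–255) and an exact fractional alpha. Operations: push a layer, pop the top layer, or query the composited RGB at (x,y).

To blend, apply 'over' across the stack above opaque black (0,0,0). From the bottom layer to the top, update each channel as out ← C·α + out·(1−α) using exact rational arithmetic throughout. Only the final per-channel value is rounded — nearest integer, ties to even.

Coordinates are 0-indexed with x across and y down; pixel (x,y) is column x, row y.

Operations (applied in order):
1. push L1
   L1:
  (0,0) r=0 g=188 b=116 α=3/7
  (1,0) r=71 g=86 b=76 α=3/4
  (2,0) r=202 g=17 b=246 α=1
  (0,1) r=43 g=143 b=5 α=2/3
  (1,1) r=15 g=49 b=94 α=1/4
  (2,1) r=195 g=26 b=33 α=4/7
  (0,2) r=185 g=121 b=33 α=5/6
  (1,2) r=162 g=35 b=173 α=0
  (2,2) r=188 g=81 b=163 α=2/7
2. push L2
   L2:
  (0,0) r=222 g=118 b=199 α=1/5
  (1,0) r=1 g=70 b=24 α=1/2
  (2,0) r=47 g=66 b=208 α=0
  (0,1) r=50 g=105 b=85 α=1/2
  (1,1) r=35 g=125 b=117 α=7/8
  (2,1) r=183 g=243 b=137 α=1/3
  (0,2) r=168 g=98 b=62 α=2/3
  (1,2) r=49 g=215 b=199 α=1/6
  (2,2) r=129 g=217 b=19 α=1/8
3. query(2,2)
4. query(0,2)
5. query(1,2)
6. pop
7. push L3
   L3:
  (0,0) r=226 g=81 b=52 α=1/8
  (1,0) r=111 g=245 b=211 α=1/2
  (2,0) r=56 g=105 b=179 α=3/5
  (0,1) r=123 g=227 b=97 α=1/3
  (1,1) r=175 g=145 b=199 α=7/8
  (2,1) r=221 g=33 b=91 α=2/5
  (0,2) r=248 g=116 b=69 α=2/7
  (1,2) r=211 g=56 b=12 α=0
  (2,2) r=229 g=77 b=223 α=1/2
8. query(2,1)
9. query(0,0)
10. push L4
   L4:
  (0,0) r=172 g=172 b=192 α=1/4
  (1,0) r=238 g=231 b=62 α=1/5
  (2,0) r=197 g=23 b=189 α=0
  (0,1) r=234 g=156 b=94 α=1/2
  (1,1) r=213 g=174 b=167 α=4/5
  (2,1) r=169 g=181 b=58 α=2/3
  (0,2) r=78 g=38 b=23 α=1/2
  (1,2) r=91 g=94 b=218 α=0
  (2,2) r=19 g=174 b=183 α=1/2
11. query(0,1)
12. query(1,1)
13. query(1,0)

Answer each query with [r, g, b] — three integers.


query (2,2) [L1,L2] — begin 0,0,0
L1 α=2/7: [376/7, 162/7, 326/7]
L2 α=1/8: [505/8, 379/8, 345/8]
= [63, 47, 43]

query (0,2) [L1,L2] — begin 0,0,0
after L1 α=5/6: [925/6, 605/6, 55/2]
after L2 α=2/3: [2941/18, 1781/18, 101/2]
rounded: [163, 99, 50]

at x=1,y=2 over L1,L2:
L1 α=0: [0, 0, 0]
L2 α=1/6: [49/6, 215/6, 199/6]
→ [8, 36, 33]

(2,1) stack=L1,L3; from [0,0,0]:
after L1 α=4/7: [780/7, 104/7, 132/7]
after L3 α=2/5: [5434/35, 774/35, 334/7]
rounded: [155, 22, 48]

query (0,0) [L1,L3] — begin 0,0,0
+L1 (α=3/7) → [0, 564/7, 348/7]
+L3 (α=1/8) → [113/4, 645/8, 50]
→ [28, 81, 50]

query (0,1) [L1,L3,L4] — begin 0,0,0
+L1 (α=2/3) → [86/3, 286/3, 10/3]
+L3 (α=1/3) → [541/9, 1253/9, 311/9]
+L4 (α=1/2) → [2647/18, 2657/18, 1157/18]
= [147, 148, 64]

at x=1,y=1 over L1,L3,L4:
L1 α=1/4: [15/4, 49/4, 47/2]
L3 α=7/8: [4915/32, 4109/32, 2833/16]
L4 α=4/5: [32179/160, 26381/160, 13521/80]
= [201, 165, 169]

at x=1,y=0 over L1,L3,L4:
L1 α=3/4: [213/4, 129/2, 57]
L3 α=1/2: [657/8, 619/4, 134]
L4 α=1/5: [1133/10, 170, 598/5]
= [113, 170, 120]


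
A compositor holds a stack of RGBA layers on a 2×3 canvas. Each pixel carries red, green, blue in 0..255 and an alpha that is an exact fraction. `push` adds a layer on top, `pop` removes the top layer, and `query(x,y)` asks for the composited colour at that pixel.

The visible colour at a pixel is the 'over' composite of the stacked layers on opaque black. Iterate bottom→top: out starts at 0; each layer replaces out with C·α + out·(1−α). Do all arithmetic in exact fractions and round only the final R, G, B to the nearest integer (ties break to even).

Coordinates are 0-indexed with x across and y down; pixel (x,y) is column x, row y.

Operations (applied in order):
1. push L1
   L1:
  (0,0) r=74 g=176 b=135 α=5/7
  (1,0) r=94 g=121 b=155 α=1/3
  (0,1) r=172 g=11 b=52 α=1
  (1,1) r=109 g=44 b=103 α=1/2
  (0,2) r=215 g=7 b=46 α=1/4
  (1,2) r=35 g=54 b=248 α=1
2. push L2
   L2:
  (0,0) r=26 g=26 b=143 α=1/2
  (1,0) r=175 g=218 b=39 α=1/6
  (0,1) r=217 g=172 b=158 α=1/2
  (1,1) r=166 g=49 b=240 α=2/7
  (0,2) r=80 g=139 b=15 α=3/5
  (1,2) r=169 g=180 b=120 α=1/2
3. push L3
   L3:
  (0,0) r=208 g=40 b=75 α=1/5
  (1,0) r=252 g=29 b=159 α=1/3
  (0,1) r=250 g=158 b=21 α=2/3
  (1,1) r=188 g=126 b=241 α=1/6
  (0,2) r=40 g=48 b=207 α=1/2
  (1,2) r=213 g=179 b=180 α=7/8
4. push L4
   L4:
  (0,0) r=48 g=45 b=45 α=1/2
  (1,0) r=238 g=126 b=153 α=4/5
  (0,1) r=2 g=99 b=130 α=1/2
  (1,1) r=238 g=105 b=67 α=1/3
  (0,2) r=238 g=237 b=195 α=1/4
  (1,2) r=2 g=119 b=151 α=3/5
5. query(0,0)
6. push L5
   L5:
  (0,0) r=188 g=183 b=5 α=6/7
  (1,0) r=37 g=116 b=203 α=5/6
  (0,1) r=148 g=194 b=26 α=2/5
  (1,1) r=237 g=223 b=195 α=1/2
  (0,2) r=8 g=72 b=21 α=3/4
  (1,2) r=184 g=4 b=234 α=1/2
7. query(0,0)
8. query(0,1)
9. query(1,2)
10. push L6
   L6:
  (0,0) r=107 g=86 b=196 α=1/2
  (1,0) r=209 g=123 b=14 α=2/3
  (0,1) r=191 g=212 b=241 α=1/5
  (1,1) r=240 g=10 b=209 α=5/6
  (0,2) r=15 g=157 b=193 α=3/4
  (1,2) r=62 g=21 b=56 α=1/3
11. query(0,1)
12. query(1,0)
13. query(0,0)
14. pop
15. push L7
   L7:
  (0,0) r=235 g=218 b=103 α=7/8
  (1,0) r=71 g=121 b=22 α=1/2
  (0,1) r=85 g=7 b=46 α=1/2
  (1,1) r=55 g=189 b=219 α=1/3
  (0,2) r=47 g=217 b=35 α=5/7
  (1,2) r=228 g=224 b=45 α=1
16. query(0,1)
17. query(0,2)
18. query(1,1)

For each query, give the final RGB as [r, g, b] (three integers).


query (0,0) [L1,L2,L3,L4] — begin 0,0,0
L1 α=5/7: [370/7, 880/7, 675/7]
L2 α=1/2: [276/7, 531/7, 838/7]
L3 α=1/5: [512/7, 2404/35, 3877/35]
L4 α=1/2: [424/7, 3979/70, 2726/35]
→ [61, 57, 78]

query (0,0) [L1,L2,L3,L4,L5] — begin 0,0,0
L1 α=5/7: [370/7, 880/7, 675/7]
L2 α=1/2: [276/7, 531/7, 838/7]
L3 α=1/5: [512/7, 2404/35, 3877/35]
L4 α=1/2: [424/7, 3979/70, 2726/35]
L5 α=6/7: [8320/49, 80839/490, 3776/245]
→ [170, 165, 15]

at x=0,y=1 over L1,L2,L3,L4,L5:
+L1 (α=1) → [172, 11, 52]
+L2 (α=1/2) → [389/2, 183/2, 105]
+L3 (α=2/3) → [463/2, 815/6, 49]
+L4 (α=1/2) → [467/4, 1409/12, 179/2]
+L5 (α=2/5) → [517/4, 2961/20, 641/10]
= [129, 148, 64]

(1,2) stack=L1,L2,L3,L4,L5; from [0,0,0]:
after L1 α=1: [35, 54, 248]
after L2 α=1/2: [102, 117, 184]
after L3 α=7/8: [1593/8, 685/4, 361/2]
after L4 α=3/5: [1617/20, 1399/10, 814/5]
after L5 α=1/2: [5297/40, 1439/20, 992/5]
→ [132, 72, 198]

(0,1) stack=L1,L2,L3,L4,L5,L6; from [0,0,0]:
L1 α=1: [172, 11, 52]
L2 α=1/2: [389/2, 183/2, 105]
L3 α=2/3: [463/2, 815/6, 49]
L4 α=1/2: [467/4, 1409/12, 179/2]
L5 α=2/5: [517/4, 2961/20, 641/10]
L6 α=1/5: [708/5, 4021/25, 2487/25]
→ [142, 161, 99]

at x=1,y=0 over L1,L2,L3,L4,L5,L6:
+L1 (α=1/3) → [94/3, 121/3, 155/3]
+L2 (α=1/6) → [995/18, 1259/18, 446/9]
+L3 (α=1/3) → [3263/27, 1520/27, 2323/27]
+L4 (α=4/5) → [28967/135, 15128/135, 18847/135]
+L5 (α=5/6) → [26971/405, 46714/405, 77936/405]
+L6 (α=2/3) → [196261/1215, 146344/1215, 89276/1215]
= [162, 120, 73]

query (0,0) [L1,L2,L3,L4,L5,L6] — begin 0,0,0
+L1 (α=5/7) → [370/7, 880/7, 675/7]
+L2 (α=1/2) → [276/7, 531/7, 838/7]
+L3 (α=1/5) → [512/7, 2404/35, 3877/35]
+L4 (α=1/2) → [424/7, 3979/70, 2726/35]
+L5 (α=6/7) → [8320/49, 80839/490, 3776/245]
+L6 (α=1/2) → [13563/98, 122979/980, 25898/245]
= [138, 125, 106]

(0,1) stack=L1,L2,L3,L4,L5,L7; from [0,0,0]:
+L1 (α=1) → [172, 11, 52]
+L2 (α=1/2) → [389/2, 183/2, 105]
+L3 (α=2/3) → [463/2, 815/6, 49]
+L4 (α=1/2) → [467/4, 1409/12, 179/2]
+L5 (α=2/5) → [517/4, 2961/20, 641/10]
+L7 (α=1/2) → [857/8, 3101/40, 1101/20]
→ [107, 78, 55]

at x=0,y=2 over L1,L2,L3,L4,L5,L7:
+L1 (α=1/4) → [215/4, 7/4, 23/2]
+L2 (α=3/5) → [139/2, 841/10, 68/5]
+L3 (α=1/2) → [219/4, 1321/20, 1103/10]
+L4 (α=1/4) → [1609/16, 8703/80, 5259/40]
+L5 (α=3/4) → [1993/64, 25983/320, 7779/160]
+L7 (α=5/7) → [1359/32, 199583/1120, 21779/560]
→ [42, 178, 39]

(1,1) stack=L1,L2,L3,L4,L5,L7; from [0,0,0]:
L1 α=1/2: [109/2, 22, 103/2]
L2 α=2/7: [1209/14, 208/7, 1475/14]
L3 α=1/6: [8677/84, 961/21, 3583/28]
L4 α=1/3: [18673/126, 4127/63, 1507/14]
L5 α=1/2: [48535/252, 9088/63, 4237/28]
L7 α=1/3: [55465/378, 30083/189, 7303/42]
rounded: [147, 159, 174]


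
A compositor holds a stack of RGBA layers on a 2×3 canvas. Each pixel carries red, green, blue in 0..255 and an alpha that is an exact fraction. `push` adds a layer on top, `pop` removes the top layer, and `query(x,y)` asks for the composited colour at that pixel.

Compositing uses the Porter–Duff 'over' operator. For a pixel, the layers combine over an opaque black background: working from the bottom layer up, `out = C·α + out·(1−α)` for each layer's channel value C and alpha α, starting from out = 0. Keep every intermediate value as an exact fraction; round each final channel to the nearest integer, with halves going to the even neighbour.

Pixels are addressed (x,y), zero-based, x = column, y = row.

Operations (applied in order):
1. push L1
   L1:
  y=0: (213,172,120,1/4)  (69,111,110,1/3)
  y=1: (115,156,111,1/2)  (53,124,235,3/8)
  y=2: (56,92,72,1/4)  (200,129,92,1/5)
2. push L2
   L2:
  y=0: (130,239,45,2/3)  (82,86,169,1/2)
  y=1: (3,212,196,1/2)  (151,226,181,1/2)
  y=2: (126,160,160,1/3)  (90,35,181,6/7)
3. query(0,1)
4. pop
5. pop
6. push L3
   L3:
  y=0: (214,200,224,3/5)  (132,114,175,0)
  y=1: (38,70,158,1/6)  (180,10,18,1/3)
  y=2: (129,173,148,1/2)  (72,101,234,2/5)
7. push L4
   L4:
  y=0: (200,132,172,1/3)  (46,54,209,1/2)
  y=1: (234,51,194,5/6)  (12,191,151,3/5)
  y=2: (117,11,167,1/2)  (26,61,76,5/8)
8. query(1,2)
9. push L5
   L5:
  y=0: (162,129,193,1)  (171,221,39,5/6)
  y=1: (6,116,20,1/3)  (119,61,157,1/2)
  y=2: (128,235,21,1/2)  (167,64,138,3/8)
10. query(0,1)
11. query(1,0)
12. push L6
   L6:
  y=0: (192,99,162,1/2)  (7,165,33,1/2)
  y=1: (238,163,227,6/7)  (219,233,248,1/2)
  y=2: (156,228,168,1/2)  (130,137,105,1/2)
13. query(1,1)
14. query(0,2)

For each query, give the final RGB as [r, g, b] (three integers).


at x=0,y=1 over L1,L2:
+L1 (α=1/2) → [115/2, 78, 111/2]
+L2 (α=1/2) → [121/4, 145, 503/4]
rounded: [30, 145, 126]

query (1,2) [L3,L4] — begin 0,0,0
after L3 α=2/5: [144/5, 202/5, 468/5]
after L4 α=5/8: [541/20, 2131/40, 413/5]
= [27, 53, 83]

query (0,1) [L3,L4,L5] — begin 0,0,0
+L3 (α=1/6) → [19/3, 35/3, 79/3]
+L4 (α=5/6) → [3529/18, 400/9, 2989/18]
+L5 (α=1/3) → [3583/27, 1844/27, 3169/27]
rounded: [133, 68, 117]

at x=1,y=0 over L3,L4,L5:
L3 α=0: [0, 0, 0]
L4 α=1/2: [23, 27, 209/2]
L5 α=5/6: [439/3, 566/3, 599/12]
= [146, 189, 50]

at x=1,y=1 over L3,L4,L5,L6:
after L3 α=1/3: [60, 10/3, 6]
after L4 α=3/5: [156/5, 1739/15, 93]
after L5 α=1/2: [751/10, 1327/15, 125]
after L6 α=1/2: [2941/20, 2411/15, 373/2]
= [147, 161, 186]

query (0,2) [L3,L4,L5,L6] — begin 0,0,0
+L3 (α=1/2) → [129/2, 173/2, 74]
+L4 (α=1/2) → [363/4, 195/4, 241/2]
+L5 (α=1/2) → [875/8, 1135/8, 283/4]
+L6 (α=1/2) → [2123/16, 2959/16, 955/8]
= [133, 185, 119]


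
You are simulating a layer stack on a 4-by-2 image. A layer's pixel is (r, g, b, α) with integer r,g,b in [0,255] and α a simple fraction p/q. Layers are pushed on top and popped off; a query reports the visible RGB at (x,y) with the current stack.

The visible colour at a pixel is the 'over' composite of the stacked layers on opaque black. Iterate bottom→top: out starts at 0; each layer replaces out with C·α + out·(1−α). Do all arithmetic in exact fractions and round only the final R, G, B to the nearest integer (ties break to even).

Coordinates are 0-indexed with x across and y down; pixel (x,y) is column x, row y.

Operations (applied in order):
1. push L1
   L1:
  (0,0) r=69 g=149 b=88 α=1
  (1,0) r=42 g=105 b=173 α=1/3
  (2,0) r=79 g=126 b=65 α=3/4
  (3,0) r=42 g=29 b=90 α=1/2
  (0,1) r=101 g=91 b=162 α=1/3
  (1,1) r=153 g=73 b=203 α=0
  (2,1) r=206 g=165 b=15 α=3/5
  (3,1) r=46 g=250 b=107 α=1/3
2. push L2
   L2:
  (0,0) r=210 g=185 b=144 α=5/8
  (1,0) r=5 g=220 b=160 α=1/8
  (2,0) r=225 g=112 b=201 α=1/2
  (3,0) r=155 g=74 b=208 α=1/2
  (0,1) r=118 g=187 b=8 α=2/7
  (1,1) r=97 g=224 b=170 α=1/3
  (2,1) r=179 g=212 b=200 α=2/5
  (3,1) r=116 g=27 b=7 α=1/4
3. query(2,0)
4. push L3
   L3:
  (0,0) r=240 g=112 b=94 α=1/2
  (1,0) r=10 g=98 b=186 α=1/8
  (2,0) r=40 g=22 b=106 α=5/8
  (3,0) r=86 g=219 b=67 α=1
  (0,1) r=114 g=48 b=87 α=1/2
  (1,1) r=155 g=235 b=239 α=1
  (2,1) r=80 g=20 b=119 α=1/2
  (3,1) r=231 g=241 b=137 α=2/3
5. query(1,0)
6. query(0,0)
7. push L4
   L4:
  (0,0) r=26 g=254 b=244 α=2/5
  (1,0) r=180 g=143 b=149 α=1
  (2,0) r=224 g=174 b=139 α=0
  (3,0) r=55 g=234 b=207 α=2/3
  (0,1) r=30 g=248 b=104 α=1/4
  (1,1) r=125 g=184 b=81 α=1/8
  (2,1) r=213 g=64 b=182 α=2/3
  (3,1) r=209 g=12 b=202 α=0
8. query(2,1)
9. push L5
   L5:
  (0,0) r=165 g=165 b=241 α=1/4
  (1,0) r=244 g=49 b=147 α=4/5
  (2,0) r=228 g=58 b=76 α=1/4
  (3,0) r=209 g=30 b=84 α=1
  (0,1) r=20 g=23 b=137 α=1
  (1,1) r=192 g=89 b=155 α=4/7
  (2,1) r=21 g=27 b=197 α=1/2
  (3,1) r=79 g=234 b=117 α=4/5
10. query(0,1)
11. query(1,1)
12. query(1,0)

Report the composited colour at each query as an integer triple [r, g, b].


query (2,0) [L1,L2] — begin 0,0,0
L1 α=3/4: [237/4, 189/2, 195/4]
L2 α=1/2: [1137/8, 413/4, 999/8]
rounded: [142, 103, 125]

(1,0) stack=L1,L2,L3; from [0,0,0]:
L1 α=1/3: [14, 35, 173/3]
L2 α=1/8: [103/8, 465/8, 1691/24]
L3 α=1/8: [801/64, 4039/64, 16301/192]
rounded: [13, 63, 85]

(0,0) stack=L1,L2,L3; from [0,0,0]:
L1 α=1: [69, 149, 88]
L2 α=5/8: [1257/8, 343/2, 123]
L3 α=1/2: [3177/16, 567/4, 217/2]
→ [199, 142, 108]

query (2,1) [L1,L2,L3,L4] — begin 0,0,0
L1 α=3/5: [618/5, 99, 9]
L2 α=2/5: [3644/25, 721/5, 427/5]
L3 α=1/2: [2822/25, 821/10, 511/5]
L4 α=2/3: [13472/75, 2101/30, 777/5]
→ [180, 70, 155]

(0,1) stack=L1,L2,L3,L4,L5; from [0,0,0]:
L1 α=1/3: [101/3, 91/3, 54]
L2 α=2/7: [1213/21, 1577/21, 286/7]
L3 α=1/2: [3607/42, 2585/42, 895/14]
L4 α=1/4: [4027/56, 6057/56, 4141/56]
L5 α=1: [20, 23, 137]
→ [20, 23, 137]

query (1,1) [L1,L2,L3,L4,L5] — begin 0,0,0
+L1 (α=0) → [0, 0, 0]
+L2 (α=1/3) → [97/3, 224/3, 170/3]
+L3 (α=1) → [155, 235, 239]
+L4 (α=1/8) → [605/4, 1829/8, 877/4]
+L5 (α=4/7) → [4887/28, 8335/56, 5111/28]
→ [175, 149, 183]

at x=1,y=0 over L1,L2,L3,L4,L5:
+L1 (α=1/3) → [14, 35, 173/3]
+L2 (α=1/8) → [103/8, 465/8, 1691/24]
+L3 (α=1/8) → [801/64, 4039/64, 16301/192]
+L4 (α=1) → [180, 143, 149]
+L5 (α=4/5) → [1156/5, 339/5, 737/5]
→ [231, 68, 147]


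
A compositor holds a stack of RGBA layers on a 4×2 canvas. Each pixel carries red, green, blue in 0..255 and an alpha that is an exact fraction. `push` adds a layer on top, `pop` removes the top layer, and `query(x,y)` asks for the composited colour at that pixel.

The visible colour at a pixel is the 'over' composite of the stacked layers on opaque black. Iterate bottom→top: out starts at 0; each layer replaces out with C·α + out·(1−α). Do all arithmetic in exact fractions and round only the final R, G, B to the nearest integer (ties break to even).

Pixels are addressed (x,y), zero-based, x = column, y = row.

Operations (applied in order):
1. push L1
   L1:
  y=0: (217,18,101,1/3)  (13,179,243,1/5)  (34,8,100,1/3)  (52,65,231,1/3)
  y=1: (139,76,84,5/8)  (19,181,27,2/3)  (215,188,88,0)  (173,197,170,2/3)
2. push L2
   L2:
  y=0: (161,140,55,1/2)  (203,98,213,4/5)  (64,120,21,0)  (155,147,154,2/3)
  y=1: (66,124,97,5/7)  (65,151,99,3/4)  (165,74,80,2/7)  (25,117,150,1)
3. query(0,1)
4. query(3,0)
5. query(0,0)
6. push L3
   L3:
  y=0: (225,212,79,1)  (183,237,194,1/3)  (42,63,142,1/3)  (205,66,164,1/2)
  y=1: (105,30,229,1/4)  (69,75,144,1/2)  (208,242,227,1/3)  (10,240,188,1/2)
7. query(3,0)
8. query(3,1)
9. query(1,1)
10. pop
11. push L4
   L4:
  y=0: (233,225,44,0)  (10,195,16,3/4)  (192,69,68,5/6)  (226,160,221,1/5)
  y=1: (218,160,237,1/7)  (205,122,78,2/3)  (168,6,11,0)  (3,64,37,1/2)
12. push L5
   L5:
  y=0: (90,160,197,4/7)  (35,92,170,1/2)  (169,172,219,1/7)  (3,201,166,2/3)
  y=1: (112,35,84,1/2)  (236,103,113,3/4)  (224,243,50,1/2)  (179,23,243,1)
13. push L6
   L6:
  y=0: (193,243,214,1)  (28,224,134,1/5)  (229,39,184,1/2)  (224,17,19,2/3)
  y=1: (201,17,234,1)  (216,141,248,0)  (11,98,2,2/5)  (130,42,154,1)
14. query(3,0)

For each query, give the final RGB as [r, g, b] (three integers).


query (0,1) [L1,L2] — begin 0,0,0
+L1 (α=5/8) → [695/8, 95/2, 105/2]
+L2 (α=5/7) → [2015/28, 715/7, 590/7]
rounded: [72, 102, 84]

query (3,0) [L1,L2] — begin 0,0,0
after L1 α=1/3: [52/3, 65/3, 77]
after L2 α=2/3: [982/9, 947/9, 385/3]
rounded: [109, 105, 128]

at x=0,y=0 over L1,L2:
after L1 α=1/3: [217/3, 6, 101/3]
after L2 α=1/2: [350/3, 73, 133/3]
= [117, 73, 44]

(3,0) stack=L1,L2,L3; from [0,0,0]:
L1 α=1/3: [52/3, 65/3, 77]
L2 α=2/3: [982/9, 947/9, 385/3]
L3 α=1/2: [2827/18, 1541/18, 877/6]
rounded: [157, 86, 146]

query (3,1) [L1,L2,L3] — begin 0,0,0
after L1 α=2/3: [346/3, 394/3, 340/3]
after L2 α=1: [25, 117, 150]
after L3 α=1/2: [35/2, 357/2, 169]
→ [18, 178, 169]

query (1,1) [L1,L2,L3] — begin 0,0,0
L1 α=2/3: [38/3, 362/3, 18]
L2 α=3/4: [623/12, 1721/12, 315/4]
L3 α=1/2: [1451/24, 2621/24, 891/8]
= [60, 109, 111]

at x=3,y=0 over L1,L2,L4,L5,L6:
L1 α=1/3: [52/3, 65/3, 77]
L2 α=2/3: [982/9, 947/9, 385/3]
L4 α=1/5: [5962/45, 5228/45, 2203/15]
L5 α=2/3: [6232/135, 23318/135, 7183/45]
L6 α=2/3: [66712/405, 27908/405, 8893/135]
rounded: [165, 69, 66]
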